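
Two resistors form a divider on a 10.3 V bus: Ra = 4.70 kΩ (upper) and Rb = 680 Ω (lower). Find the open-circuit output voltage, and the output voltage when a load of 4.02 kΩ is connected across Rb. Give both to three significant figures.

Open-circuit: V = 10.3 × 680/(4700 + 680) = 1.30 V.
With the load, Rb becomes Rb‖R_L = 581.6 Ω, so V = 10.3 × 581.6/5282 = 1.13 V.

Unloaded: 1.30 V; loaded: 1.13 V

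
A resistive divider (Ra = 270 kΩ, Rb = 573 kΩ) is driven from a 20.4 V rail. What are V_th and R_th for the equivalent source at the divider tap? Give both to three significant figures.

V_th is the open-circuit tap voltage: 20.4 × 573/(270 + 573) = 13.9 V.
With the supply zeroed, Ra and Rb appear in parallel from the tap: R_th = Ra‖Rb = (270 × 573)/843.0 = 184 kΩ.

V_th = 13.9 V, R_th = 184 kΩ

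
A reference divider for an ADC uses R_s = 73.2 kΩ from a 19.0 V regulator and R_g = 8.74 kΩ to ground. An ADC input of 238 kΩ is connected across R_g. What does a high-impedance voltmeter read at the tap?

V_out ≈ 1.96 V

The load sits in parallel with R_g: R_g‖R_L = (8.74 × 238) / (8.74 + 238) = 8.430 kΩ.
V_out = 19.0 × 8.430 / (73.2 + 8.430) = 19.0 × 8.430/81.63 = 1.96 V.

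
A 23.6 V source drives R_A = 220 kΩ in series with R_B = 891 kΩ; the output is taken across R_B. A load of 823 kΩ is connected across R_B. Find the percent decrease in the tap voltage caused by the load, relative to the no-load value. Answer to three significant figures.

Unloaded V = 23.6 × 891/1111 = 18.93 V.
Loaded: R_B‖R_L = 427.8 kΩ, giving V = 23.6 × 427.8/647.8 = 15.59 V.
Drop = (18.93 − 15.59) / 18.93 = 17.7 %.

17.7 %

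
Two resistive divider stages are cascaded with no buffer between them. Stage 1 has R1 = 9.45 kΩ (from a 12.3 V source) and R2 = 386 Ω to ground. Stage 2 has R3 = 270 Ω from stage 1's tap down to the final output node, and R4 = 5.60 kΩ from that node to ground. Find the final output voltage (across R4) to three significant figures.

V_out ≈ 0.433 V

Stage 2 presents R3+R4 = 5870 Ω as a load on stage 1's tap.
Stage 1's lower leg becomes R2‖(R3+R4) = 362.2 Ω, so V_mid = 12.3 × 362.2/9812 = 0.4540 V.
Stage 2 is itself unloaded: V_out = V_mid × R4/(R3+R4) = 0.4540 × 5600/5870 = 0.433 V.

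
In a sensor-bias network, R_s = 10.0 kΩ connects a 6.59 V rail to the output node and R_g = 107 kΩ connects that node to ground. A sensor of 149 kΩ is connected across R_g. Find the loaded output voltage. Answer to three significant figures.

V_out ≈ 5.68 V

The load sits in parallel with R_g: R_g‖R_L = (107 × 149) / (107 + 149) = 62.28 kΩ.
V_out = 6.59 × 62.28 / (10.0 + 62.28) = 6.59 × 62.28/72.28 = 5.68 V.
(Unloaded it would have been 6.03 V.)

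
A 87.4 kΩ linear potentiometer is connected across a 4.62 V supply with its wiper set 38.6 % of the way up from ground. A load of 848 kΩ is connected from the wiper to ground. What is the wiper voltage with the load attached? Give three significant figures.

The wiper splits the pot into (1−α)R = 53.66 kΩ above and αR = 33.74 kΩ below.
Lower section ‖ load = 32.45 kΩ.
V_wiper = 4.62 × 32.45/(53.66 + 32.45) = 1.74 V.

V ≈ 1.74 V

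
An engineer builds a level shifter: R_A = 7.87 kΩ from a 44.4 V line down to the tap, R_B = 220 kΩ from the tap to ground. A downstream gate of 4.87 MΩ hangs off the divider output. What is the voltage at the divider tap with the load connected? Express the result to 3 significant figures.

V_out ≈ 42.8 V

The load sits in parallel with R_B: R_B‖R_L = (220 × 4870) / (220 + 4870) = 210.5 kΩ.
V_out = 44.4 × 210.5 / (7.87 + 210.5) = 44.4 × 210.5/218.4 = 42.8 V.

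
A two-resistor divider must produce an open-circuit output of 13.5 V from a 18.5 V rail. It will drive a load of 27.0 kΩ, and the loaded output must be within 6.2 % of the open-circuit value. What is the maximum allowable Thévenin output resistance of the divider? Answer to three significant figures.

R_th ≤ 1.78 kΩ

Loading drop = R_th/(R_th + R_L) ≤ 0.0620, so R_th ≤ R_L · ε/(1−ε) = 27.0 kΩ × 0.0620/0.9380 = 1.78 kΩ.
(Any R1, R2 with R2/(R1+R2) = 0.730 and R1‖R2 ≤ 1.78 kΩ will meet the spec.)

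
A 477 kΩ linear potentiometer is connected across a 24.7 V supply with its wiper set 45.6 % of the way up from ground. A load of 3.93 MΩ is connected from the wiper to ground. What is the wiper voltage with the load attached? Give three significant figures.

The wiper splits the pot into (1−α)R = 259.5 kΩ above and αR = 217.5 kΩ below.
Lower section ‖ load = 206.1 kΩ.
V_wiper = 24.7 × 206.1/(259.5 + 206.1) = 10.9 V.

V ≈ 10.9 V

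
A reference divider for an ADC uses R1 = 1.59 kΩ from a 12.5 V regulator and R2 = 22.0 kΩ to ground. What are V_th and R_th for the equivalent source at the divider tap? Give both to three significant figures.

V_th is the open-circuit tap voltage: 12.5 × 22.0/(1.59 + 22.0) = 11.7 V.
With the supply zeroed, R1 and R2 appear in parallel from the tap: R_th = R1‖R2 = (1.59 × 22.0)/23.59 = 1.48 kΩ.

V_th = 11.7 V, R_th = 1.48 kΩ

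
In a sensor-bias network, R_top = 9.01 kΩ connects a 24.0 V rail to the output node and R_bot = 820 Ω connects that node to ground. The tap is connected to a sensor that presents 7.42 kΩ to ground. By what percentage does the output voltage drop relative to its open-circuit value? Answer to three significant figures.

Unloaded V = 24.0 × 820/9830 = 2.0020 V.
Loaded: R_bot‖R_L = 738.4 Ω, giving V = 24.0 × 738.4/9748 = 1.8179 V.
Drop = (2.0020 − 1.8179) / 2.0020 = 9.20 %.

9.20 %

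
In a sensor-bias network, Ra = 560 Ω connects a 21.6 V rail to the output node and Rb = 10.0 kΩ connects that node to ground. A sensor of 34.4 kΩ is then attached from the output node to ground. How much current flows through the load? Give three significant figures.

Rb‖R_L = 7748 Ω; V_out = 21.6 × 7748/8308 = 20.14 V.
I_L = V_out / R_L = 20.14 / 34.4 kΩ = 0.586 mA.

I_L ≈ 0.586 mA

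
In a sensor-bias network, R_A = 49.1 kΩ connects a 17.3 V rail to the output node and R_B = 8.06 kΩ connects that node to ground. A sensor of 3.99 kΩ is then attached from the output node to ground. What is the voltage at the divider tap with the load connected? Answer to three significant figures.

V_out ≈ 0.892 V

The load sits in parallel with R_B: R_B‖R_L = (8.06 × 3.99) / (8.06 + 3.99) = 2.669 kΩ.
V_out = 17.3 × 2.669 / (49.1 + 2.669) = 17.3 × 2.669/51.77 = 0.892 V.
(Unloaded it would have been 2.44 V.)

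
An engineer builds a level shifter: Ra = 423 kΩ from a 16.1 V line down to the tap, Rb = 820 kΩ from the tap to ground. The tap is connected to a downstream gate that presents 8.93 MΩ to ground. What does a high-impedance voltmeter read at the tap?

V_out ≈ 10.3 V

The load sits in parallel with Rb: Rb‖R_L = (820 × 8930) / (820 + 8930) = 751.0 kΩ.
V_out = 16.1 × 751.0 / (423 + 751.0) = 16.1 × 751.0/1174 = 10.3 V.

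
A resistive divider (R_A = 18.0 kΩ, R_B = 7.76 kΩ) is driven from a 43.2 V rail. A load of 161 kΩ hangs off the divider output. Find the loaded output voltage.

The load sits in parallel with R_B: R_B‖R_L = (7.76 × 161) / (7.76 + 161) = 7.403 kΩ.
V_out = 43.2 × 7.403 / (18.0 + 7.403) = 43.2 × 7.403/25.40 = 12.6 V.

V_out ≈ 12.6 V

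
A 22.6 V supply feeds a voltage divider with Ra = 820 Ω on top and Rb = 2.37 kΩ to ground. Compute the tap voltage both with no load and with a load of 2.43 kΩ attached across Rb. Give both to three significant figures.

Unloaded: 16.8 V; loaded: 13.4 V

Open-circuit: V = 22.6 × 2370/(820 + 2370) = 16.8 V.
With the load, Rb becomes Rb‖R_L = 1200 Ω, so V = 22.6 × 1200/2020 = 13.4 V.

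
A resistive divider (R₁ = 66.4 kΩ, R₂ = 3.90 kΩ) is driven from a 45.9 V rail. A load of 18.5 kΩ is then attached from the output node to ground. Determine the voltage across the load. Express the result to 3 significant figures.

V_out ≈ 2.12 V

The load sits in parallel with R₂: R₂‖R_L = (3.90 × 18.5) / (3.90 + 18.5) = 3.221 kΩ.
V_out = 45.9 × 3.221 / (66.4 + 3.221) = 45.9 × 3.221/69.62 = 2.12 V.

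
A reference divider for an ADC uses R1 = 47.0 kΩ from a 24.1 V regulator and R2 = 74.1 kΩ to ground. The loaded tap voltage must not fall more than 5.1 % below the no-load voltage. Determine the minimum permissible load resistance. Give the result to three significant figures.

R_L(min) ≈ 535 kΩ

Output resistance R_th = R1‖R2 = (47.0 × 74.1)/121.1 = 28.76 kΩ.
The fractional drop is R_th/(R_th + R_L); requiring this ≤ 0.0510 gives R_L ≥ R_th(1/0.0510 − 1) = 28.76 × 18.61 = 535 kΩ.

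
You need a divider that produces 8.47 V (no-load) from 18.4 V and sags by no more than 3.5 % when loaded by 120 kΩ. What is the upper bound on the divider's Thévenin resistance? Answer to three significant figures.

Loading drop = R_th/(R_th + R_L) ≤ 0.0350, so R_th ≤ R_L · ε/(1−ε) = 120 kΩ × 0.0350/0.9650 = 4.35 kΩ.

R_th ≤ 4.35 kΩ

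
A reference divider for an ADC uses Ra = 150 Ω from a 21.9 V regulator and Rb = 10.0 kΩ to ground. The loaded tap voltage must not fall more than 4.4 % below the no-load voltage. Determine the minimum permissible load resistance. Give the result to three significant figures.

R_L(min) ≈ 3.21 kΩ

Output resistance R_th = Ra‖Rb = (150 × 10000)/10150 = 147.8 Ω.
The fractional drop is R_th/(R_th + R_L); requiring this ≤ 0.0440 gives R_L ≥ R_th(1/0.0440 − 1) = 147.8 × 21.73 = 3.21 kΩ.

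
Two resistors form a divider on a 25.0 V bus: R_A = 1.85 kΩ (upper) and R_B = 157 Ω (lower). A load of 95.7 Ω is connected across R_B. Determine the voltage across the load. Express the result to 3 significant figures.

The load sits in parallel with R_B: R_B‖R_L = (157 × 95.7) / (157 + 95.7) = 59.46 Ω.
V_out = 25.0 × 59.46 / (1850 + 59.46) = 25.0 × 59.46/1909 = 0.778 V.
(Unloaded it would have been 1.96 V.)

V_out ≈ 0.778 V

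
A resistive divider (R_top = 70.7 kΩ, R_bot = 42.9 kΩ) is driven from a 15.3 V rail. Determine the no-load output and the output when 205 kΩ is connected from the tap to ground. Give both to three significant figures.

Unloaded: 5.78 V; loaded: 5.11 V

Open-circuit: V = 15.3 × 42.9/(70.7 + 42.9) = 5.78 V.
With the load, R_bot becomes R_bot‖R_L = 35.48 kΩ, so V = 15.3 × 35.48/106.2 = 5.11 V.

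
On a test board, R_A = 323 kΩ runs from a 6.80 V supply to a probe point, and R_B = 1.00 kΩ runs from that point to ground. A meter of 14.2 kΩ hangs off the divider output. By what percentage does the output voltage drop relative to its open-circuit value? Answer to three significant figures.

The divider's output (Thévenin) resistance is R_A‖R_B = 0.9969 kΩ.
Fractional drop under load = R_th/(R_th + R_L) = 0.9969 / (0.9969 + 14.2) = 0.06560.
So the output falls by 6.56 %.

6.56 %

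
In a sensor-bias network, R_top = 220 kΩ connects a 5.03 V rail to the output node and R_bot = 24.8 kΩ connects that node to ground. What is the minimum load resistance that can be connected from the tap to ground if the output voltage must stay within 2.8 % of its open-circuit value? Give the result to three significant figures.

R_L(min) ≈ 774 kΩ

Output resistance R_th = R_top‖R_bot = (220 × 24.8)/244.8 = 22.29 kΩ.
The fractional drop is R_th/(R_th + R_L); requiring this ≤ 0.0280 gives R_L ≥ R_th(1/0.0280 − 1) = 22.29 × 34.71 = 774 kΩ.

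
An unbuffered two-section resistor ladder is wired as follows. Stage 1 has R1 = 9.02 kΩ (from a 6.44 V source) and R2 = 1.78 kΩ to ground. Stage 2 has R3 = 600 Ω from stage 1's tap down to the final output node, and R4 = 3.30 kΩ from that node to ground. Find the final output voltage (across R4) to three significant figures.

V_out ≈ 0.650 V

Stage 2 presents R3+R4 = 3900 Ω as a load on stage 1's tap.
Stage 1's lower leg becomes R2‖(R3+R4) = 1222 Ω, so V_mid = 6.44 × 1222/10240 = 0.7685 V.
Stage 2 is itself unloaded: V_out = V_mid × R4/(R3+R4) = 0.7685 × 3300/3900 = 0.650 V.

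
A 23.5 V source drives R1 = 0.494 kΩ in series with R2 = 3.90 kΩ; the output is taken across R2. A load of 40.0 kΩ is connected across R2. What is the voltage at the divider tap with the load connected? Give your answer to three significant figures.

V_out ≈ 20.6 V

The load sits in parallel with R2: R2‖R_L = (3900 × 40000) / (3900 + 40000) = 3554 Ω.
V_out = 23.5 × 3554 / (494 + 3554) = 23.5 × 3554/4048 = 20.6 V.
(Unloaded it would have been 20.9 V.)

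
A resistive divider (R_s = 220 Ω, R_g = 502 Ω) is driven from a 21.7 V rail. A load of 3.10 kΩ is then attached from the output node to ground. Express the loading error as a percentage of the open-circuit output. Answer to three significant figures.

The divider's output (Thévenin) resistance is R_s‖R_g = 153.0 Ω.
Fractional drop under load = R_th/(R_th + R_L) = 153.0 / (153.0 + 3100) = 0.04702.
So the output falls by 4.70 %.

4.70 %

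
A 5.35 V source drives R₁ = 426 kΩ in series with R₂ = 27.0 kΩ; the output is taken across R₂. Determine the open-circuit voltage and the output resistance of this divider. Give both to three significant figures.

V_th is the open-circuit tap voltage: 5.35 × 27.0/(426 + 27.0) = 0.319 V.
With the supply zeroed, R₁ and R₂ appear in parallel from the tap: R_th = R₁‖R₂ = (426 × 27.0)/453.0 = 25.4 kΩ.

V_th = 0.319 V, R_th = 25.4 kΩ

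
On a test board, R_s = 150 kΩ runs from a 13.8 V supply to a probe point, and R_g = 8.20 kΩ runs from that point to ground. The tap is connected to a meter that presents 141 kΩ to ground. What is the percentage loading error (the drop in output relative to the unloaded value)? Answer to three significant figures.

The divider's output (Thévenin) resistance is R_s‖R_g = 7.775 kΩ.
Fractional drop under load = R_th/(R_th + R_L) = 7.775 / (7.775 + 141) = 0.05226.
So the output falls by 5.23 %.

5.23 %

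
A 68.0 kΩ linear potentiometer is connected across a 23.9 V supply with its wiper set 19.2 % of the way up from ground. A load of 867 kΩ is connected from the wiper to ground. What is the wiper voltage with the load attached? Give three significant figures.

V ≈ 4.53 V

The wiper splits the pot into (1−α)R = 54.94 kΩ above and αR = 13.06 kΩ below.
Lower section ‖ load = 12.86 kΩ.
V_wiper = 23.9 × 12.86/(54.94 + 12.86) = 4.53 V.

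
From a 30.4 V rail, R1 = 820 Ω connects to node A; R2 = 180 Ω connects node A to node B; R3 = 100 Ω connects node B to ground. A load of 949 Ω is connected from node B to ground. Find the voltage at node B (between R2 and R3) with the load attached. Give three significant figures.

V ≈ 2.52 V

At node B, R3 is in parallel with the load: R3‖R_L = 90.47 Ω.
Below node A the resistance is R2 + (R3‖R_L) = 270.5 Ω, so V_A = 30.4 × 270.5/1090 = 7.540 V.
Then V_B = V_A × (R3‖R_L)/(R2 + R3‖R_L) = 7.540 × 90.47/270.5 = 2.52 V.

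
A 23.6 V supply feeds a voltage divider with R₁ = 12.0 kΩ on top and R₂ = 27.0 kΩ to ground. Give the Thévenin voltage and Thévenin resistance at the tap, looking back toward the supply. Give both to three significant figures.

V_th = 16.3 V, R_th = 8.31 kΩ

V_th is the open-circuit tap voltage: 23.6 × 27.0/(12.0 + 27.0) = 16.3 V.
With the supply zeroed, R₁ and R₂ appear in parallel from the tap: R_th = R₁‖R₂ = (12.0 × 27.0)/39.00 = 8.31 kΩ.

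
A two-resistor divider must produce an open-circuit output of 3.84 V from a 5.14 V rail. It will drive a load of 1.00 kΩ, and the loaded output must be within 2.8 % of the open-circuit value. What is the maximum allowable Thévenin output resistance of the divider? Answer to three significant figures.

Loading drop = R_th/(R_th + R_L) ≤ 0.0280, so R_th ≤ R_L · ε/(1−ε) = 1.00 kΩ × 0.0280/0.9720 = 28.8 Ω.
(Any R1, R2 with R2/(R1+R2) = 0.747 and R1‖R2 ≤ 28.8 Ω will meet the spec.)

R_th ≤ 28.8 Ω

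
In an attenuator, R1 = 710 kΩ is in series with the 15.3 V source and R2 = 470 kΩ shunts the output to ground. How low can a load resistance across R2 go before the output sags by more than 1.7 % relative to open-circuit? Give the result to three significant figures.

R_L(min) ≈ 16.4 MΩ

Output resistance R_th = R1‖R2 = (710 × 470)/1180 = 282.8 kΩ.
The fractional drop is R_th/(R_th + R_L); requiring this ≤ 0.0170 gives R_L ≥ R_th(1/0.0170 − 1) = 282.8 × 57.82 = 16.4 MΩ.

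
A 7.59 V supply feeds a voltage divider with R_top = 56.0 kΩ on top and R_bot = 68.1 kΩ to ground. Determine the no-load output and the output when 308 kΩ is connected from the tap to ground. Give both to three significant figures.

Unloaded: 4.17 V; loaded: 3.79 V

Open-circuit: V = 7.59 × 68.1/(56.0 + 68.1) = 4.17 V.
With the load, R_bot becomes R_bot‖R_L = 55.77 kΩ, so V = 7.59 × 55.77/111.8 = 3.79 V.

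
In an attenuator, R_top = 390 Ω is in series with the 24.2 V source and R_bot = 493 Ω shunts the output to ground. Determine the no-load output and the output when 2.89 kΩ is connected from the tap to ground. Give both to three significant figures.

Open-circuit: V = 24.2 × 493/(390 + 493) = 13.5 V.
With the load, R_bot becomes R_bot‖R_L = 421.2 Ω, so V = 24.2 × 421.2/811.2 = 12.6 V.

Unloaded: 13.5 V; loaded: 12.6 V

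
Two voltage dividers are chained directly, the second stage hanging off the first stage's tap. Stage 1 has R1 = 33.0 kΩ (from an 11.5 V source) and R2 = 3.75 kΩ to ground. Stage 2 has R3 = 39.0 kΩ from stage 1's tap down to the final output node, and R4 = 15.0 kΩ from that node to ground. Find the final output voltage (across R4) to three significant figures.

Stage 2 presents R3+R4 = 54.00 kΩ as a load on stage 1's tap.
Stage 1's lower leg becomes R2‖(R3+R4) = 3.506 kΩ, so V_mid = 11.5 × 3.506/36.51 = 1.105 V.
Stage 2 is itself unloaded: V_out = V_mid × R4/(R3+R4) = 1.105 × 15.0/54.00 = 0.307 V.

V_out ≈ 0.307 V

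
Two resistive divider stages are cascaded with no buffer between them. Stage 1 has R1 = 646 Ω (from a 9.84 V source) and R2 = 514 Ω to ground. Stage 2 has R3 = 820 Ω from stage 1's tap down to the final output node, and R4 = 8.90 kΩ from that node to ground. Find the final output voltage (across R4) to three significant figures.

Stage 2 presents R3+R4 = 9720 Ω as a load on stage 1's tap.
Stage 1's lower leg becomes R2‖(R3+R4) = 488.2 Ω, so V_mid = 9.84 × 488.2/1134 = 4.235 V.
Stage 2 is itself unloaded: V_out = V_mid × R4/(R3+R4) = 4.235 × 8900/9720 = 3.88 V.

V_out ≈ 3.88 V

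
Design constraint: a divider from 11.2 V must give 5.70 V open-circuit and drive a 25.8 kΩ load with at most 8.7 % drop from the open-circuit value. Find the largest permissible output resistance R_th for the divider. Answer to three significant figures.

R_th ≤ 2.46 kΩ

Loading drop = R_th/(R_th + R_L) ≤ 0.0870, so R_th ≤ R_L · ε/(1−ε) = 25.8 kΩ × 0.0870/0.9130 = 2.46 kΩ.
(Any R1, R2 with R2/(R1+R2) = 0.509 and R1‖R2 ≤ 2.46 kΩ will meet the spec.)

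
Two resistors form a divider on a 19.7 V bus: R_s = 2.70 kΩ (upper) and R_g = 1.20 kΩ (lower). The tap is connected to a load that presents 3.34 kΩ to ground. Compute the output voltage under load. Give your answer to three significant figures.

The load sits in parallel with R_g: R_g‖R_L = (1.20 × 3.34) / (1.20 + 3.34) = 0.8828 kΩ.
V_out = 19.7 × 0.8828 / (2.70 + 0.8828) = 19.7 × 0.8828/3.583 = 4.85 V.

V_out ≈ 4.85 V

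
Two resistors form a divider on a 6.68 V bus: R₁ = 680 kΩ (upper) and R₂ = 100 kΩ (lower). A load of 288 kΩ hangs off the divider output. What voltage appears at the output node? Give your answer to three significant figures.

V_out ≈ 0.657 V

The load sits in parallel with R₂: R₂‖R_L = (100 × 288) / (100 + 288) = 74.23 kΩ.
V_out = 6.68 × 74.23 / (680 + 74.23) = 6.68 × 74.23/754.2 = 0.657 V.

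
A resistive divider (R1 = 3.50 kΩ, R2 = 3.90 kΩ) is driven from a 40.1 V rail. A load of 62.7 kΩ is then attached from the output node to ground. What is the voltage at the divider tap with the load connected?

V_out ≈ 20.5 V

The load sits in parallel with R2: R2‖R_L = (3.90 × 62.7) / (3.90 + 62.7) = 3.672 kΩ.
V_out = 40.1 × 3.672 / (3.50 + 3.672) = 40.1 × 3.672/7.172 = 20.5 V.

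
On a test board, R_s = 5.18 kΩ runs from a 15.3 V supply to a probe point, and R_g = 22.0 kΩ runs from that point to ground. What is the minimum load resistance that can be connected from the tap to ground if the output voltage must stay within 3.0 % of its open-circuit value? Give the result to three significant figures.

R_L(min) ≈ 136 kΩ

Output resistance R_th = R_s‖R_g = (5.18 × 22.0)/27.18 = 4.193 kΩ.
The fractional drop is R_th/(R_th + R_L); requiring this ≤ 0.0300 gives R_L ≥ R_th(1/0.0300 − 1) = 4.193 × 32.33 = 136 kΩ.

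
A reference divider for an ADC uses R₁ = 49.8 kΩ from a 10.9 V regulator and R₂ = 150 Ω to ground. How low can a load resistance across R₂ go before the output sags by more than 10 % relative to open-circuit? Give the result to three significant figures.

Output resistance R_th = R₁‖R₂ = (49800 × 150)/49950 = 149.5 Ω.
The fractional drop is R_th/(R_th + R_L); requiring this ≤ 0.100 gives R_L ≥ R_th(1/0.100 − 1) = 149.5 × 9.000 = 1.35 kΩ.

R_L(min) ≈ 1.35 kΩ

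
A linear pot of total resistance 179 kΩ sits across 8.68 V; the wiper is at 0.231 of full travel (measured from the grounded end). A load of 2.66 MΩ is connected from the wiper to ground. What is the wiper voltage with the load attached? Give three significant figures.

The wiper splits the pot into (1−α)R = 137.7 kΩ above and αR = 41.35 kΩ below.
Lower section ‖ load = 40.72 kΩ.
V_wiper = 8.68 × 40.72/(137.7 + 40.72) = 1.98 V.

V ≈ 1.98 V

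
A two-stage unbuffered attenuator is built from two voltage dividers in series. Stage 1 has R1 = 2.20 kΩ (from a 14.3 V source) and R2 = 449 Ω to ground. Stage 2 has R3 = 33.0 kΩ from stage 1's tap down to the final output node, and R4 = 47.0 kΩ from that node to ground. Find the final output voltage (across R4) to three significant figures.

Stage 2 presents R3+R4 = 80000 Ω as a load on stage 1's tap.
Stage 1's lower leg becomes R2‖(R3+R4) = 446.5 Ω, so V_mid = 14.3 × 446.5/2646 = 2.413 V.
Stage 2 is itself unloaded: V_out = V_mid × R4/(R3+R4) = 2.413 × 47000/80000 = 1.42 V.

V_out ≈ 1.42 V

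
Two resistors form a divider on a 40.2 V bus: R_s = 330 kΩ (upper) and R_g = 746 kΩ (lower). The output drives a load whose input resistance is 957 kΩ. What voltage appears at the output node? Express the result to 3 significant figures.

V_out ≈ 22.5 V

The load sits in parallel with R_g: R_g‖R_L = (746 × 957) / (746 + 957) = 419.2 kΩ.
V_out = 40.2 × 419.2 / (330 + 419.2) = 40.2 × 419.2/749.2 = 22.5 V.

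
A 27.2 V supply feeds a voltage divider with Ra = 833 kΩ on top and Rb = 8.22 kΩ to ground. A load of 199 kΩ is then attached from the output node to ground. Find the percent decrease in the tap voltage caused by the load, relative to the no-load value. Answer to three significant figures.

3.93 %

The divider's output (Thévenin) resistance is Ra‖Rb = 8.140 kΩ.
Fractional drop under load = R_th/(R_th + R_L) = 8.140 / (8.140 + 199) = 0.03930.
So the output falls by 3.93 %.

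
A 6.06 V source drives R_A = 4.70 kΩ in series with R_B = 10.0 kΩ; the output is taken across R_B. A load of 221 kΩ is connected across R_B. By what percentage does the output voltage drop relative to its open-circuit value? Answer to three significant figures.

1.43 %

The divider's output (Thévenin) resistance is R_A‖R_B = 3.197 kΩ.
Fractional drop under load = R_th/(R_th + R_L) = 3.197 / (3.197 + 221) = 0.01426.
So the output falls by 1.43 %.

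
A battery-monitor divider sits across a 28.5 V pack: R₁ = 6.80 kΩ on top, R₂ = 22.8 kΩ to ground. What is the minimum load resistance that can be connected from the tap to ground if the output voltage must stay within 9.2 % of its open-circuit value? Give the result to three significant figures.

R_L(min) ≈ 51.7 kΩ

Output resistance R_th = R₁‖R₂ = (6.80 × 22.8)/29.60 = 5.238 kΩ.
The fractional drop is R_th/(R_th + R_L); requiring this ≤ 0.0920 gives R_L ≥ R_th(1/0.0920 − 1) = 5.238 × 9.870 = 51.7 kΩ.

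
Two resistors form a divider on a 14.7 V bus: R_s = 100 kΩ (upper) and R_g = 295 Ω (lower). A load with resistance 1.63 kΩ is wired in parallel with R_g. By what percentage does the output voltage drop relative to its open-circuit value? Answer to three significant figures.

Unloaded V = 14.7 × 295/100300 = 0.04324 V.
Loaded: R_g‖R_L = 249.8 Ω, giving V = 14.7 × 249.8/100200 = 0.03663 V.
Drop = (0.04324 − 0.03663) / 0.04324 = 15.3 %.

15.3 %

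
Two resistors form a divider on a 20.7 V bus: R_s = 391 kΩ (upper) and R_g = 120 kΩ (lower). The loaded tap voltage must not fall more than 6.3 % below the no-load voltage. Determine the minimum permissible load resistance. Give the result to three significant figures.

Output resistance R_th = R_s‖R_g = (391 × 120)/511.0 = 91.82 kΩ.
The fractional drop is R_th/(R_th + R_L); requiring this ≤ 0.0630 gives R_L ≥ R_th(1/0.0630 − 1) = 91.82 × 14.87 = 1.37 MΩ.

R_L(min) ≈ 1.37 MΩ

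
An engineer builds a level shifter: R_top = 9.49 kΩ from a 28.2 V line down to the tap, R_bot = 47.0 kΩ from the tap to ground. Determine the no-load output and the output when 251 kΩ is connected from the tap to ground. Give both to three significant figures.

Open-circuit: V = 28.2 × 47.0/(9.49 + 47.0) = 23.5 V.
With the load, R_bot becomes R_bot‖R_L = 39.59 kΩ, so V = 28.2 × 39.59/49.08 = 22.7 V.

Unloaded: 23.5 V; loaded: 22.7 V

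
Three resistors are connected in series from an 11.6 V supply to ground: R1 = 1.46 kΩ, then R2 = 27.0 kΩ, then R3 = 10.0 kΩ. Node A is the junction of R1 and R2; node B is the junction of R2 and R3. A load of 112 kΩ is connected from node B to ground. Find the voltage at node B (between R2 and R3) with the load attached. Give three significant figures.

At node B, R3 is in parallel with the load: R3‖R_L = 9.180 kΩ.
Below node A the resistance is R2 + (R3‖R_L) = 36.18 kΩ, so V_A = 11.6 × 36.18/37.64 = 11.15 V.
Then V_B = V_A × (R3‖R_L)/(R2 + R3‖R_L) = 11.15 × 9.180/36.18 = 2.83 V.

V ≈ 2.83 V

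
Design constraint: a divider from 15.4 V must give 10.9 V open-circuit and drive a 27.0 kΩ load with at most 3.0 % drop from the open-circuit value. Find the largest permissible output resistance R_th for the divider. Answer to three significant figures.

Loading drop = R_th/(R_th + R_L) ≤ 0.0300, so R_th ≤ R_L · ε/(1−ε) = 27.0 kΩ × 0.0300/0.9700 = 835 Ω.
(Any R1, R2 with R2/(R1+R2) = 0.708 and R1‖R2 ≤ 835 Ω will meet the spec.)

R_th ≤ 835 Ω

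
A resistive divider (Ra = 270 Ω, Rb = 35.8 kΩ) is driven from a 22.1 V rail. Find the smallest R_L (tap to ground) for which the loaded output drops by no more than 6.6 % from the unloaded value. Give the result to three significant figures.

R_L(min) ≈ 3.79 kΩ

Output resistance R_th = Ra‖Rb = (270 × 35800)/36070 = 268.0 Ω.
The fractional drop is R_th/(R_th + R_L); requiring this ≤ 0.0660 gives R_L ≥ R_th(1/0.0660 − 1) = 268.0 × 14.15 = 3.79 kΩ.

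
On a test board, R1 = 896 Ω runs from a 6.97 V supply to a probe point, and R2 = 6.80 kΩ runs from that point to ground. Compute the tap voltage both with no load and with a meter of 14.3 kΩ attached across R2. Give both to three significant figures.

Open-circuit: V = 6.97 × 6800/(896 + 6800) = 6.16 V.
With the load, R2 becomes R2‖R_L = 4609 Ω, so V = 6.97 × 4609/5505 = 5.84 V.

Unloaded: 6.16 V; loaded: 5.84 V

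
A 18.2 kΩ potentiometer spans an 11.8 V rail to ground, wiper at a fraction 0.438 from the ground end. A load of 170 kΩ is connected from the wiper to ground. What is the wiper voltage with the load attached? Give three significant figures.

V ≈ 5.04 V

The wiper splits the pot into (1−α)R = 10.23 kΩ above and αR = 7.972 kΩ below.
Lower section ‖ load = 7.615 kΩ.
V_wiper = 11.8 × 7.615/(10.23 + 7.615) = 5.04 V.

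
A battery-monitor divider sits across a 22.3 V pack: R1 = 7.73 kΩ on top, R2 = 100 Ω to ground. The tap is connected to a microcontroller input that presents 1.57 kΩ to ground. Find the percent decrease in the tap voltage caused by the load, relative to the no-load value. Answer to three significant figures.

5.92 %

The divider's output (Thévenin) resistance is R1‖R2 = 98.72 Ω.
Fractional drop under load = R_th/(R_th + R_L) = 98.72 / (98.72 + 1570) = 0.05916.
So the output falls by 5.92 %.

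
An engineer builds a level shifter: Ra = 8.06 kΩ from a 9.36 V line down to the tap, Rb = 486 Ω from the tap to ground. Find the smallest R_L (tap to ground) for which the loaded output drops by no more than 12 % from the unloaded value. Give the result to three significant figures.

R_L(min) ≈ 3.36 kΩ

Output resistance R_th = Ra‖Rb = (8060 × 486)/8546 = 458.4 Ω.
The fractional drop is R_th/(R_th + R_L); requiring this ≤ 0.120 gives R_L ≥ R_th(1/0.120 − 1) = 458.4 × 7.333 = 3.36 kΩ.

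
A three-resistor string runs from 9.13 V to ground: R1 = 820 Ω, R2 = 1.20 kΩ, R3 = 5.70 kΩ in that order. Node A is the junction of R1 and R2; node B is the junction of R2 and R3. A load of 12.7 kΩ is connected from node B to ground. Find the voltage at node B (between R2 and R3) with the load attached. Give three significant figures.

V ≈ 6.03 V

At node B, R3 is in parallel with the load: R3‖R_L = 3934 Ω.
Below node A the resistance is R2 + (R3‖R_L) = 5134 Ω, so V_A = 9.13 × 5134/5954 = 7.873 V.
Then V_B = V_A × (R3‖R_L)/(R2 + R3‖R_L) = 7.873 × 3934/5134 = 6.03 V.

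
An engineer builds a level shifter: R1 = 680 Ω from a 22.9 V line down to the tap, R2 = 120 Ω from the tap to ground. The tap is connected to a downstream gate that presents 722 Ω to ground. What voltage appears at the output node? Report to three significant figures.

V_out ≈ 3.01 V

The load sits in parallel with R2: R2‖R_L = (120 × 722) / (120 + 722) = 102.9 Ω.
V_out = 22.9 × 102.9 / (680 + 102.9) = 22.9 × 102.9/782.9 = 3.01 V.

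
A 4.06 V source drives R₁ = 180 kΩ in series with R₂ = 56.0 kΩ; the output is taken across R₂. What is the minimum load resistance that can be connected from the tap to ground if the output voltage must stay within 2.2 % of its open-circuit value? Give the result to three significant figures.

Output resistance R_th = R₁‖R₂ = (180 × 56.0)/236.0 = 42.71 kΩ.
The fractional drop is R_th/(R_th + R_L); requiring this ≤ 0.0220 gives R_L ≥ R_th(1/0.0220 − 1) = 42.71 × 44.45 = 1.90 MΩ.

R_L(min) ≈ 1.90 MΩ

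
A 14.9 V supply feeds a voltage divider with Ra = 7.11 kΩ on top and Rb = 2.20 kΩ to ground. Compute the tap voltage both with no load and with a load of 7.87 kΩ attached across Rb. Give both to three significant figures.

Unloaded: 3.52 V; loaded: 2.90 V

Open-circuit: V = 14.9 × 2.20/(7.11 + 2.20) = 3.52 V.
With the load, Rb becomes Rb‖R_L = 1.719 kΩ, so V = 14.9 × 1.719/8.829 = 2.90 V.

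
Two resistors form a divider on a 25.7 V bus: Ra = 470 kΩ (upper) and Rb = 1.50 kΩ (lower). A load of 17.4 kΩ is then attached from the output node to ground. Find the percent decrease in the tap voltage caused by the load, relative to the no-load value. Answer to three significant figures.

7.91 %

The divider's output (Thévenin) resistance is Ra‖Rb = 1.495 kΩ.
Fractional drop under load = R_th/(R_th + R_L) = 1.495 / (1.495 + 17.4) = 0.07913.
So the output falls by 7.91 %.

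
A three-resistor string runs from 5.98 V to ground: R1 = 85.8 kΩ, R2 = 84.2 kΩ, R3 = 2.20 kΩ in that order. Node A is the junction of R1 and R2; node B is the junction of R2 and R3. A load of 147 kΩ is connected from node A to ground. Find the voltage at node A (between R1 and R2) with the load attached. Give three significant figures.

Below node A the series string R2+R3 = 86.40 kΩ sits in parallel with the 147 kΩ load: 54.42 kΩ.
V_A = 5.98 × 54.42/(85.8 + 54.42) = 2.32 V.

V ≈ 2.32 V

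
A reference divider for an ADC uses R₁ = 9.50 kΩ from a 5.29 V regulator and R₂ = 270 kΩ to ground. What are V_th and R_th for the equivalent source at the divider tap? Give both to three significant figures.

V_th is the open-circuit tap voltage: 5.29 × 270/(9.50 + 270) = 5.11 V.
With the supply zeroed, R₁ and R₂ appear in parallel from the tap: R_th = R₁‖R₂ = (9.50 × 270)/279.5 = 9.18 kΩ.

V_th = 5.11 V, R_th = 9.18 kΩ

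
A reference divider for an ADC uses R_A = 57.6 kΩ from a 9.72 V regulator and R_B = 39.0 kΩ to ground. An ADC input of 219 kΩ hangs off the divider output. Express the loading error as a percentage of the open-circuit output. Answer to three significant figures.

9.60 %

The divider's output (Thévenin) resistance is R_A‖R_B = 23.25 kΩ.
Fractional drop under load = R_th/(R_th + R_L) = 23.25 / (23.25 + 219) = 0.09599.
So the output falls by 9.60 %.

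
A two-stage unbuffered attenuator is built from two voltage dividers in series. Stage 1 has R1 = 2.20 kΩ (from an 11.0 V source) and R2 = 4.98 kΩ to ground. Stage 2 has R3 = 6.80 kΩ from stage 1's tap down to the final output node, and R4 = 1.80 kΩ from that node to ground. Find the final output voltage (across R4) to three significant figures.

V_out ≈ 1.36 V

Stage 2 presents R3+R4 = 8.600 kΩ as a load on stage 1's tap.
Stage 1's lower leg becomes R2‖(R3+R4) = 3.154 kΩ, so V_mid = 11.0 × 3.154/5.354 = 6.480 V.
Stage 2 is itself unloaded: V_out = V_mid × R4/(R3+R4) = 6.480 × 1.80/8.600 = 1.36 V.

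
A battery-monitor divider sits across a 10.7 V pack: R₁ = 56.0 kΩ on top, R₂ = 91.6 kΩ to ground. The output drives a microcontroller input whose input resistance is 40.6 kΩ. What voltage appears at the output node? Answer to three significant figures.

The load sits in parallel with R₂: R₂‖R_L = (91.6 × 40.6) / (91.6 + 40.6) = 28.13 kΩ.
V_out = 10.7 × 28.13 / (56.0 + 28.13) = 10.7 × 28.13/84.13 = 3.58 V.

V_out ≈ 3.58 V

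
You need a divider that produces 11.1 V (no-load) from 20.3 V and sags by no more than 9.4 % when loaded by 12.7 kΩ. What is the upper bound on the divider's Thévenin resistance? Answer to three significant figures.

Loading drop = R_th/(R_th + R_L) ≤ 0.0940, so R_th ≤ R_L · ε/(1−ε) = 12.7 kΩ × 0.0940/0.9060 = 1.32 kΩ.

R_th ≤ 1.32 kΩ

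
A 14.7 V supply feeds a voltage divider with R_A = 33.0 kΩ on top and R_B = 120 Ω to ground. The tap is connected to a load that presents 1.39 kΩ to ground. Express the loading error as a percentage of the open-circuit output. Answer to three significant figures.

7.92 %

The divider's output (Thévenin) resistance is R_A‖R_B = 119.6 Ω.
Fractional drop under load = R_th/(R_th + R_L) = 119.6 / (119.6 + 1390) = 0.07921.
So the output falls by 7.92 %.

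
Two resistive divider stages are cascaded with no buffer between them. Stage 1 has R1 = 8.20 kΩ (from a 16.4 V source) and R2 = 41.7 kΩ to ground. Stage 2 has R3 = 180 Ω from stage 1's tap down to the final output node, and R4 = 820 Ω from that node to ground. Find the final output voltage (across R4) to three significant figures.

Stage 2 presents R3+R4 = 1000 Ω as a load on stage 1's tap.
Stage 1's lower leg becomes R2‖(R3+R4) = 976.6 Ω, so V_mid = 16.4 × 976.6/9177 = 1.745 V.
Stage 2 is itself unloaded: V_out = V_mid × R4/(R3+R4) = 1.745 × 820/1000 = 1.43 V.

V_out ≈ 1.43 V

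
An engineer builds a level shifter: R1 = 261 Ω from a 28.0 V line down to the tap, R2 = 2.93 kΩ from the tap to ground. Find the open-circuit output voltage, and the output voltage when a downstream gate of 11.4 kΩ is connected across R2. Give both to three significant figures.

Open-circuit: V = 28.0 × 2930/(261 + 2930) = 25.7 V.
With the load, R2 becomes R2‖R_L = 2331 Ω, so V = 28.0 × 2331/2592 = 25.2 V.

Unloaded: 25.7 V; loaded: 25.2 V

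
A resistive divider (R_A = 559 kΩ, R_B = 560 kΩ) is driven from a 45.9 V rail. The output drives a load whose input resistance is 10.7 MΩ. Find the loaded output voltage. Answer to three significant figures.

V_out ≈ 22.4 V

The load sits in parallel with R_B: R_B‖R_L = (560 × 10700) / (560 + 10700) = 532.1 kΩ.
V_out = 45.9 × 532.1 / (559 + 532.1) = 45.9 × 532.1/1091 = 22.4 V.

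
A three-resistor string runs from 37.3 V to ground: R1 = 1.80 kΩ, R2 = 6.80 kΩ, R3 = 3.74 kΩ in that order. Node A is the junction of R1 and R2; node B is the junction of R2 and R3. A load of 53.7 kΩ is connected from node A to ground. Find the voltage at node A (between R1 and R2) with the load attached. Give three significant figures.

V ≈ 31.0 V

Below node A the series string R2+R3 = 10.54 kΩ sits in parallel with the 53.7 kΩ load: 8.811 kΩ.
V_A = 37.3 × 8.811/(1.80 + 8.811) = 31.0 V.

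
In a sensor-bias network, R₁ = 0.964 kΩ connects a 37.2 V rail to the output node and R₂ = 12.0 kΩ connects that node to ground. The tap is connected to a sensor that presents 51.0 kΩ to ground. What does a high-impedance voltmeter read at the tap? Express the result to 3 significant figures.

V_out ≈ 33.8 V

The load sits in parallel with R₂: R₂‖R_L = (12000 × 51000) / (12000 + 51000) = 9714 Ω.
V_out = 37.2 × 9714 / (964 + 9714) = 37.2 × 9714/10680 = 33.8 V.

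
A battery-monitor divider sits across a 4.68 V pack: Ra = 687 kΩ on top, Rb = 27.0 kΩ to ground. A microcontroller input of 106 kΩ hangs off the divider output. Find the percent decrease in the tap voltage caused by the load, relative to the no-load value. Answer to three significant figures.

Unloaded V = 4.68 × 27.0/714.0 = 0.1770 V.
Loaded: Rb‖R_L = 21.52 kΩ, giving V = 4.68 × 21.52/708.5 = 0.1421 V.
Drop = (0.1770 − 0.1421) / 0.1770 = 19.7 %.

19.7 %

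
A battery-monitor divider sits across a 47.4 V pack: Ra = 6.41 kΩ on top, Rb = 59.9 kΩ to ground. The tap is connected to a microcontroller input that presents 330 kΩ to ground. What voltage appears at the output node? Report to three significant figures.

V_out ≈ 42.1 V

The load sits in parallel with Rb: Rb‖R_L = (59.9 × 330) / (59.9 + 330) = 50.70 kΩ.
V_out = 47.4 × 50.70 / (6.41 + 50.70) = 47.4 × 50.70/57.11 = 42.1 V.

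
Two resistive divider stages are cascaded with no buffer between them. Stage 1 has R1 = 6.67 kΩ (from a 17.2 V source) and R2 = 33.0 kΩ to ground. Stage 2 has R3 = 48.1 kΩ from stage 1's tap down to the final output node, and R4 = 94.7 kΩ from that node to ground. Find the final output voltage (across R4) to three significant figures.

V_out ≈ 9.13 V

Stage 2 presents R3+R4 = 142.8 kΩ as a load on stage 1's tap.
Stage 1's lower leg becomes R2‖(R3+R4) = 26.81 kΩ, so V_mid = 17.2 × 26.81/33.48 = 13.77 V.
Stage 2 is itself unloaded: V_out = V_mid × R4/(R3+R4) = 13.77 × 94.7/142.8 = 9.13 V.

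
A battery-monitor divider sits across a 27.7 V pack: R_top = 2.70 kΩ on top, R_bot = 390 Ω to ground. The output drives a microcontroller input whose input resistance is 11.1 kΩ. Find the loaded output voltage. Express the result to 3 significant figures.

The load sits in parallel with R_bot: R_bot‖R_L = (390 × 11100) / (390 + 11100) = 376.8 Ω.
V_out = 27.7 × 376.8 / (2700 + 376.8) = 27.7 × 376.8/3077 = 3.39 V.

V_out ≈ 3.39 V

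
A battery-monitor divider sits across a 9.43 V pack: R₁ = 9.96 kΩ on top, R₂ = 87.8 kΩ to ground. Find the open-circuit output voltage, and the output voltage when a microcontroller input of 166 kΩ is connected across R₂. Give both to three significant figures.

Open-circuit: V = 9.43 × 87.8/(9.96 + 87.8) = 8.47 V.
With the load, R₂ becomes R₂‖R_L = 57.43 kΩ, so V = 9.43 × 57.43/67.39 = 8.04 V.

Unloaded: 8.47 V; loaded: 8.04 V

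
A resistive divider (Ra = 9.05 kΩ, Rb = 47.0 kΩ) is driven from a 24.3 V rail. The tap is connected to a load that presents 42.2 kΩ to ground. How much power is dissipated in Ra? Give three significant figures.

Total resistance from the source is Ra + (Rb‖R_L) = 31.29 kΩ, so I = 24.3/31.29 kΩ = 0.7767 mA.
P = I²·Ra = (0.7767 mA)² × 9.05 kΩ = 5.46 mW.

P ≈ 5.46 mW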